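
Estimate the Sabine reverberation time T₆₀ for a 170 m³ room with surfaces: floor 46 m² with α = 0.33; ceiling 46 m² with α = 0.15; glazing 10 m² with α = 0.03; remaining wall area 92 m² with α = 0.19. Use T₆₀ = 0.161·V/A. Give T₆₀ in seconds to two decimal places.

0.69 s

Summing Sᵢαᵢ: 46·0.33 + 46·0.15 + 10·0.03 + 92·0.19 = 39.86 m².
T₆₀ = 0.161 × 170 / 39.86 = 0.687 s.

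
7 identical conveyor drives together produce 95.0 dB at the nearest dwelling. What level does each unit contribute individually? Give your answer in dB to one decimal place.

For N identical incoherent sources L_total = L₁ + 10·log₁₀ N, so L₁ = 95.0 − 10·log₁₀(7) = 95.0 − 8.451.

86.5 dB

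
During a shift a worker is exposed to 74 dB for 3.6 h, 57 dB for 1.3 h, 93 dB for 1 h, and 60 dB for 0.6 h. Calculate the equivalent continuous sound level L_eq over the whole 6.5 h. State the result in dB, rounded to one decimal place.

85.1 dB

L_eq = 10·log₁₀[(1/T)·Σ tᵢ·10^(Lᵢ/10)] with T = 6.5 h.
Σ tᵢ·10^(Lᵢ/10) = 3.6·10^(74/10) + 1.3·10^(57/10) + 1·10^(93/10) + 0.6·10^(60/10) = 2.087e+09.
L_eq = 10·log₁₀(2.087e+09/6.5) = 85.07 dB.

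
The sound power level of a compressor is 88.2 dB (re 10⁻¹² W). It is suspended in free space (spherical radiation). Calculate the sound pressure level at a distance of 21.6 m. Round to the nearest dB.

51 dB

Free-field spherical radiation: L_p = L_w − 10·log₁₀(4π·r²), r = 21.6 m.
4π·r² = 5863 m², 10·log₁₀ of that is 37.681 dB.
L_p = 88.2 − 37.681 = 50.52 dB.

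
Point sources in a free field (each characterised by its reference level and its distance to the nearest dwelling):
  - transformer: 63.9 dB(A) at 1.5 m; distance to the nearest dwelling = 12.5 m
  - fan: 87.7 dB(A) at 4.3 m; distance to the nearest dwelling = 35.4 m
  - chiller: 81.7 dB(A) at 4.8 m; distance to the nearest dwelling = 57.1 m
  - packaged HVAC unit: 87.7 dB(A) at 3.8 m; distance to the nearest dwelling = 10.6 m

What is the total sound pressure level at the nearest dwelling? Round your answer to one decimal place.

Apply inverse-square spreading to bring every level to the receiver, then sum 10^(L/10).
transformer: 63.9 − 20·log₁₀(12.5/1.5) = 63.9 − 18.42 = 45.48 dB(A).
fan: 87.7 − 20·log₁₀(35.4/4.3) = 87.7 − 18.31 = 69.39 dB(A).
chiller: 81.7 − 20·log₁₀(57.1/4.8) = 81.7 − 21.51 = 60.19 dB(A).
packaged HVAC unit: 87.7 − 20·log₁₀(10.6/3.8) = 87.7 − 8.91 = 78.79 dB(A).
Σ 10^(L/10) = 8.544e+07 → L_total = 10·log₁₀(8.544e+07) = 79.32 dB(A).

79.3 dB(A)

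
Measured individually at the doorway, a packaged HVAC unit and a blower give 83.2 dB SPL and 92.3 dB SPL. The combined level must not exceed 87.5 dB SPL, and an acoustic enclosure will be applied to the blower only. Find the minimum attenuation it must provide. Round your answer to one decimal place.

6.8 dB

Everything except the blower sums to 10^(83.2/10) = 2.089e+08 in linear terms, 83.20 dB SPL.
To meet 87.5 dB SPL overall, the treated blower may contribute at most 10^(87.5/10) − 2.089e+08 = 3.534e+08, i.e. 85.48 dB SPL.
So the blower must be reduced from 92.3 to 85.48 dB SPL: IL = 6.82 dB.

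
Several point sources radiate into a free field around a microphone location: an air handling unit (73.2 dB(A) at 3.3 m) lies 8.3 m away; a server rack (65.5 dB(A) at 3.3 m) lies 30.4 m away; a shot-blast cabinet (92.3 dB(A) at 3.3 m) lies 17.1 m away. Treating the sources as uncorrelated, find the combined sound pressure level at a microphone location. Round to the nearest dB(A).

78 dB(A)

Propagate each source to the receiver with L = L_ref − 20·log₁₀(r/r_ref), then add intensities.
air handling unit: 73.2 − 20·log₁₀(8.3/3.3) = 73.2 − 8.01 = 65.19 dB(A).
server rack: 65.5 − 20·log₁₀(30.4/3.3) = 65.5 − 19.29 = 46.21 dB(A).
shot-blast cabinet: 92.3 − 20·log₁₀(17.1/3.3) = 92.3 − 14.29 = 78.01 dB(A).
Σ 10^(L/10) = 6.659e+07 → L_total = 10·log₁₀(6.659e+07) = 78.23 dB(A).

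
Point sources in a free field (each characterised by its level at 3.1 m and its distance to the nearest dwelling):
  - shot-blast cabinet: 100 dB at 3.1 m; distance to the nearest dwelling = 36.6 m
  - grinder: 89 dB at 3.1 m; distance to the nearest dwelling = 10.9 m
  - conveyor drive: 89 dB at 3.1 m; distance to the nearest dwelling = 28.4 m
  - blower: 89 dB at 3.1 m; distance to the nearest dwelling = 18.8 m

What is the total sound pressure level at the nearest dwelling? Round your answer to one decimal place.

82.2 dB

First find each source's level at the receiver (point-source: −20·log₁₀(r/r_ref)), then combine on an intensity basis.
shot-blast cabinet: 100 − 20·log₁₀(36.6/3.1) = 100 − 21.44 = 78.56 dB.
grinder: 89 − 20·log₁₀(10.9/3.1) = 89 − 10.92 = 78.08 dB.
conveyor drive: 89 − 20·log₁₀(28.4/3.1) = 89 − 19.24 = 69.76 dB.
blower: 89 − 20·log₁₀(18.8/3.1) = 89 − 15.66 = 73.34 dB.
Σ 10^(L/10) = 1.671e+08 → L_total = 10·log₁₀(1.671e+08) = 82.23 dB.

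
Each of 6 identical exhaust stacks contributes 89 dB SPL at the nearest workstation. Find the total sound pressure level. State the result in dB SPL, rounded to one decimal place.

L_total = L₁ + 10·log₁₀ N for N identical incoherent sources.
L_total = 89 + 10·log₁₀(6) = 89 + 7.782 = 96.78 dB SPL.

96.8 dB SPL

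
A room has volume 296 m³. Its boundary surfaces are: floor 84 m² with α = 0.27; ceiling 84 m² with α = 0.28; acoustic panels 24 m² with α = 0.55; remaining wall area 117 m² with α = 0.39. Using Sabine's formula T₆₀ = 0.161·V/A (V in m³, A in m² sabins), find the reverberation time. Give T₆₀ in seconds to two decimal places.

Total absorption A = 84·0.27 + 84·0.28 + 24·0.55 + 117·0.39 = 105.03 m² sabins.
T₆₀ = 0.161·V/A = 0.161·296/105.03 = 0.454 s.

0.45 s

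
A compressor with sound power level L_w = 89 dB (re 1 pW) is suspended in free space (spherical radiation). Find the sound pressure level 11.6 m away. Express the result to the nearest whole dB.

57 dB

The power spreads over a sphere of area 4π·r², so L_p = L_w − 10·log₁₀(4π·r²).
4π·r² = 1691 m², 10·log₁₀ of that is 32.281 dB.
L_p = 89 − 32.281 = 56.72 dB.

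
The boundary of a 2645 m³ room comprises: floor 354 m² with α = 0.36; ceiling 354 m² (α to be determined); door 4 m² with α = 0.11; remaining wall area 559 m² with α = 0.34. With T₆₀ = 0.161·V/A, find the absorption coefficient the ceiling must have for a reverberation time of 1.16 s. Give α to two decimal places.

From T₆₀ = 0.161·V/A, the target T₆₀ = 1.16 s needs A = 0.161·2645/1.16 = 367.11 m².
Absorption from the other surfaces = 354·0.36 + 4·0.11 + 559·0.34 = 317.94 m², so the ceiling must supply 49.17 m² over 354 m².
α = 49.17/354 = 0.139.

0.14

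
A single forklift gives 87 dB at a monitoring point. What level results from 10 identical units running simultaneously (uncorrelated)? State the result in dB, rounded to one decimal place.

97.0 dB

With 10 equal, uncorrelated contributions the intensity is 10× that of one unit, giving a rise of 10·log₁₀ 10.
L_total = 87 + 10·log₁₀(10) = 87 + 10.000 = 97.00 dB.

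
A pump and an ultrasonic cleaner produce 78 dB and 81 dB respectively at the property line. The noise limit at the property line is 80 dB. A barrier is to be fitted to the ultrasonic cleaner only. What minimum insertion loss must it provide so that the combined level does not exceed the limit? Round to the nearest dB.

The untreated sources together contribute 10^(78/10) = 6.310e+07, i.e. 78.00 dB.
To meet 80 dB overall, the treated ultrasonic cleaner may contribute at most 10^(80/10) − 6.310e+07 = 3.690e+07, i.e. 75.67 dB.
So the ultrasonic cleaner must be reduced from 81 to 75.67 dB: IL = 5.33 dB.

5 dB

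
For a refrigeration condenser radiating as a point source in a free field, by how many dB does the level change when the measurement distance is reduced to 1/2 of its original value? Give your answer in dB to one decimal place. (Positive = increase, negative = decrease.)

+6.0 dB

With spherical spreading the level changes by −20·log₁₀(r₂/r₁).
ΔL = −20·log₁₀(0.5) = +6.02 dB.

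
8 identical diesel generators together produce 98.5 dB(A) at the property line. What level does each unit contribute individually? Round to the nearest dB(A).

8 equal contributions raise the level by 10·log₁₀ 8 = 9.031 dB, so each unit alone gives 98.5 − 9.031.

89 dB(A)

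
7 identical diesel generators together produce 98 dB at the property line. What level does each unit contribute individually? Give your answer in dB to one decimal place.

89.5 dB

7 equal contributions raise the level by 10·log₁₀ 7 = 8.451 dB, so each unit alone gives 98 − 8.451.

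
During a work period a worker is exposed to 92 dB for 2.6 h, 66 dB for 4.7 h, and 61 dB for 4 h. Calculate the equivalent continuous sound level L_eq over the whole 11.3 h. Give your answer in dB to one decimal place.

Weight each interval's intensity by its duration and average over T = 11.3 h:
Σ tᵢ·10^(Lᵢ/10) = 2.6·10^(92/10) + 4.7·10^(66/10) + 4·10^(61/10) = 4.144e+09.
L_eq = 10·log₁₀(4.144e+09/11.3) = 85.64 dB.

85.6 dB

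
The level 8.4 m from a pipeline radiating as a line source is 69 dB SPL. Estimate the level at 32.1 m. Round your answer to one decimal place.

Cylindrical spreading from a line source gives a 10·log₁₀(r₂/r₁) drop.
L₂ = 69 − 10·log₁₀(32.1/8.4) = 69 − 5.822 = 63.18 dB SPL.

63.2 dB SPL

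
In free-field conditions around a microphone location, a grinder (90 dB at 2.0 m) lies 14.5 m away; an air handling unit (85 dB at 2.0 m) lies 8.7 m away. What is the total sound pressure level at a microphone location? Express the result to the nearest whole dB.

Apply inverse-square spreading to bring every level to the receiver, then sum 10^(L/10).
grinder: 90 − 20·log₁₀(14.5/2.0) = 90 − 17.21 = 72.79 dB.
air handling unit: 85 − 20·log₁₀(8.7/2.0) = 85 − 12.77 = 72.23 dB.
Σ 10^(L/10) = 3.574e+07 → L_total = 10·log₁₀(3.574e+07) = 75.53 dB.

76 dB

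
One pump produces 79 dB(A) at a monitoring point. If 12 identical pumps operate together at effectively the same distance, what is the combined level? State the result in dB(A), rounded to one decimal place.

N identical incoherent sources raise the level by 10·log₁₀ N.
L_total = 79 + 10·log₁₀(12) = 79 + 10.792 = 89.79 dB(A).

89.8 dB(A)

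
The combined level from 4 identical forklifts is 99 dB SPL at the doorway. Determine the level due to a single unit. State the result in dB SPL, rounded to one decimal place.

93.0 dB SPL

4 equal contributions raise the level by 10·log₁₀ 4 = 6.021 dB, so each unit alone gives 99 − 6.021.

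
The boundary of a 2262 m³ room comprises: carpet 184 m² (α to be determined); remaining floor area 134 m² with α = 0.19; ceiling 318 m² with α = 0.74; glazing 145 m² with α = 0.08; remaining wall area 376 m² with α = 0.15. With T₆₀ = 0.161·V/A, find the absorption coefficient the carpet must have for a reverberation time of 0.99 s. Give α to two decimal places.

0.21

From T₆₀ = 0.161·V/A, the target T₆₀ = 0.99 s needs A = 0.161·2262/0.99 = 367.86 m².
Absorption from the other surfaces = 134·0.19 + 318·0.74 + 145·0.08 + 376·0.15 = 328.78 m², so the carpet must supply 39.08 m² over 184 m².
α = 39.08/184 = 0.212.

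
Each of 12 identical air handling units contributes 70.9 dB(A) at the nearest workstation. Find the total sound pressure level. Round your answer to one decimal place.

81.7 dB(A)

N identical incoherent sources raise the level by 10·log₁₀ N.
L_total = 70.9 + 10·log₁₀(12) = 70.9 + 10.792 = 81.69 dB(A).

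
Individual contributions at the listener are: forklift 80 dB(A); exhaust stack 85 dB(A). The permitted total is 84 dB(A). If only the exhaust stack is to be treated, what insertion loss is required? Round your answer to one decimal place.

3.2 dB

Everything except the exhaust stack sums to 10^(80/10) = 1.000e+08 in linear terms, 80.00 dB(A).
The limit corresponds to 10^(84/10) = 2.512e+08; subtracting the fixed part leaves 1.512e+08 for the exhaust stack, i.e. 81.80 dB(A).
Required insertion loss = 85 − 81.80 = 3.20 dB.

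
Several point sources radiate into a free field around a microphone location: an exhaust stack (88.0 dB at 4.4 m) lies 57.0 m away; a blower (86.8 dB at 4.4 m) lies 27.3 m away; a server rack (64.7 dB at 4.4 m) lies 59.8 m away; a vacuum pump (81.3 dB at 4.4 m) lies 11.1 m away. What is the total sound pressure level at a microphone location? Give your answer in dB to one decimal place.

Propagate each source to the receiver with L = L_ref − 20·log₁₀(r/r_ref), then add intensities.
exhaust stack: 88.0 − 20·log₁₀(57.0/4.4) = 88.0 − 22.25 = 65.75 dB.
blower: 86.8 − 20·log₁₀(27.3/4.4) = 86.8 − 15.85 = 70.95 dB.
server rack: 64.7 − 20·log₁₀(59.8/4.4) = 64.7 − 22.66 = 42.04 dB.
vacuum pump: 81.3 − 20·log₁₀(11.1/4.4) = 81.3 − 8.04 = 73.26 dB.
Σ 10^(L/10) = 3.741e+07 → L_total = 10·log₁₀(3.741e+07) = 75.73 dB.

75.7 dB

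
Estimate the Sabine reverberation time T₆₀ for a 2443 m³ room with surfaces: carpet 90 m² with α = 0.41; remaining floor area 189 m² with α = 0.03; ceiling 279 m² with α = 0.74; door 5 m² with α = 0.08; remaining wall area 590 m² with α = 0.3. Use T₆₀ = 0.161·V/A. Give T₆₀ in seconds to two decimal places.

0.92 s

Summing Sᵢαᵢ: 90·0.41 + 189·0.03 + 279·0.74 + 5·0.08 + 590·0.3 = 426.43 m².
T₆₀ = 0.161 × 2443 / 426.43 = 0.922 s.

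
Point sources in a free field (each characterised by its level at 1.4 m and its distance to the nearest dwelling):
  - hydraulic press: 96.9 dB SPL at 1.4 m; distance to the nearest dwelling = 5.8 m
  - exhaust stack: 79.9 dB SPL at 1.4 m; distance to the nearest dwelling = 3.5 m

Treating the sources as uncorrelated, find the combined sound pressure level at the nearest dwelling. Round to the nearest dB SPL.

85 dB SPL

Propagate each source to the receiver with L = L_ref − 20·log₁₀(r/r_ref), then add intensities.
hydraulic press: 96.9 − 20·log₁₀(5.8/1.4) = 96.9 − 12.35 = 84.55 dB SPL.
exhaust stack: 79.9 − 20·log₁₀(3.5/1.4) = 79.9 − 7.96 = 71.94 dB SPL.
Σ 10^(L/10) = 3.010e+08 → L_total = 10·log₁₀(3.010e+08) = 84.79 dB SPL.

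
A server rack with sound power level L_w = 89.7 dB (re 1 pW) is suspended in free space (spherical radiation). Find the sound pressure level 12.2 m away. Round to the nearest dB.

57 dB

The power spreads over a sphere of area 4π·r², so L_p = L_w − 10·log₁₀(4π·r²).
4π·r² = 1870 m², 10·log₁₀ of that is 32.719 dB.
L_p = 89.7 − 32.719 = 56.98 dB.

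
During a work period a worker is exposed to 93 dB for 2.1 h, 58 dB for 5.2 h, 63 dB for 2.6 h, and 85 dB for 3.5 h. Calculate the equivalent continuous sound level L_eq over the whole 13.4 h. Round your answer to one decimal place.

Weight each interval's intensity by its duration and average over T = 13.4 h:
Σ tᵢ·10^(Lᵢ/10) = 2.1·10^(93/10) + 5.2·10^(58/10) + 2.6·10^(63/10) + 3.5·10^(85/10) = 5.305e+09.
L_eq = 10·log₁₀(5.305e+09/13.4) = 85.98 dB.

86.0 dB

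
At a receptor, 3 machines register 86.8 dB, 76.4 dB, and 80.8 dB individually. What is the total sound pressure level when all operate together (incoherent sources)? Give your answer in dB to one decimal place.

Incoherent sources combine by intensity addition: L_total = 10·log₁₀(Σ 10^(L_i/10)).
Σ 10^(L/10) = 10^(86.8/10) + 10^(76.4/10) + 10^(80.8/10) = 6.425e+08.
L_total = 10·log₁₀(6.425e+08) = 88.08 dB.

88.1 dB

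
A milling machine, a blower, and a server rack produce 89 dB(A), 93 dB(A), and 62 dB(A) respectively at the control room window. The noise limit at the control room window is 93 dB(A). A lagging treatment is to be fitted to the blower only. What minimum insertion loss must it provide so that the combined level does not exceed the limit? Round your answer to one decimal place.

2.2 dB

The untreated sources together contribute 10^(89/10) + 10^(62/10) = 7.959e+08, i.e. 89.01 dB(A).
To meet 93 dB(A) overall, the treated blower may contribute at most 10^(93/10) − 7.959e+08 = 1.199e+09, i.e. 90.79 dB(A).
Required insertion loss = 93 − 90.79 = 2.21 dB.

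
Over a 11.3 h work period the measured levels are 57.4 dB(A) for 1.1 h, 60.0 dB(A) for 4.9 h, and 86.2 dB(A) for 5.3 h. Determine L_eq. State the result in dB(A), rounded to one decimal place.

82.9 dB(A)

Weight each interval's intensity by its duration and average over T = 11.3 h:
Σ tᵢ·10^(Lᵢ/10) = 1.1·10^(57.4/10) + 4.9·10^(60.0/10) + 5.3·10^(86.2/10) = 2.215e+09.
L_eq = 10·log₁₀(2.215e+09/11.3) = 82.92 dB(A).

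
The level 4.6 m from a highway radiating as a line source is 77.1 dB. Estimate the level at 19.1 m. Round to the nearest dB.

Line-source attenuation: ΔL = 10·log₁₀(r₂/r₁) = 10·log₁₀(19.1/4.6) = 6.183 dB.
L₂ = 77.1 − 10·log₁₀(19.1/4.6) = 77.1 − 6.183 = 70.92 dB.

71 dB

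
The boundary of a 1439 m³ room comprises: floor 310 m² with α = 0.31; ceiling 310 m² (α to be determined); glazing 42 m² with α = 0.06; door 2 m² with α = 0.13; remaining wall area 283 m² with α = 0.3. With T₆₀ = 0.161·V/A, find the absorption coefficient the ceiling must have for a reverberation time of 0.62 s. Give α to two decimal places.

0.61

Required total absorption A = 0.161·1439/0.62 = 373.68 m².
Absorption from the other surfaces = 310·0.31 + 42·0.06 + 2·0.13 + 283·0.3 = 183.78 m², so the ceiling must supply 189.90 m² over 310 m².
α = 189.90/310 = 0.613.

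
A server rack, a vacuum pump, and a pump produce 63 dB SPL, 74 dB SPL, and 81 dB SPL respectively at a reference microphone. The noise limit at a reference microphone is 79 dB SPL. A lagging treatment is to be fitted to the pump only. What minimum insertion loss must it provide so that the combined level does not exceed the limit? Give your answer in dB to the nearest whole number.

4 dB

Fixed contribution from the other sources: Σ 10^(L/10) = 10^(63/10) + 10^(74/10) = 2.711e+07 (74.33 dB SPL).
To meet 79 dB SPL overall, the treated pump may contribute at most 10^(79/10) − 2.711e+07 = 5.232e+07, i.e. 77.19 dB SPL.
Required insertion loss = 81 − 77.19 = 3.81 dB.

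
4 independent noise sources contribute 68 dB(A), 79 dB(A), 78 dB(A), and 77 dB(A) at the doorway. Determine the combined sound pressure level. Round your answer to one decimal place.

83.0 dB(A)

Incoherent sources combine by intensity addition: L_total = 10·log₁₀(Σ 10^(L_i/10)).
Σ 10^(L/10) = 10^(68/10) + 10^(79/10) + 10^(78/10) + 10^(77/10) = 1.990e+08.
L_total = 10·log₁₀(1.990e+08) = 82.99 dB(A).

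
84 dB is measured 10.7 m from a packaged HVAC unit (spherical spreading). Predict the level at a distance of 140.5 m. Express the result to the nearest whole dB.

62 dB

Spherical spreading from a point source gives a 20·log₁₀(r₂/r₁) drop.
L₂ = 84 − 20·log₁₀(140.5/10.7) = 84 − 22.366 = 61.63 dB.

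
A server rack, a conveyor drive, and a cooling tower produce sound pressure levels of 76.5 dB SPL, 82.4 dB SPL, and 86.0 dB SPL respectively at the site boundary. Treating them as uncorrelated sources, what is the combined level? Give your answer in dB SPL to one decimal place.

87.9 dB SPL

Incoherent sources combine by intensity addition: L_total = 10·log₁₀(Σ 10^(L_i/10)).
Σ 10^(L/10) = 10^(76.5/10) + 10^(82.4/10) + 10^(86.0/10) = 6.166e+08.
L_total = 10·log₁₀(6.166e+08) = 87.90 dB SPL.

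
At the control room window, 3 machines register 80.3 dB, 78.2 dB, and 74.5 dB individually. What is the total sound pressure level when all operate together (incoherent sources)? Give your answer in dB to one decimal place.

For uncorrelated sources the intensities add, so convert each level to linear form, sum, and take 10·log₁₀ of the total.
Σ 10^(L/10) = 10^(80.3/10) + 10^(78.2/10) + 10^(74.5/10) = 2.014e+08.
L_total = 10·log₁₀(2.014e+08) = 83.04 dB.

83.0 dB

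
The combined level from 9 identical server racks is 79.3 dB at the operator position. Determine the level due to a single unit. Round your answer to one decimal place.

69.8 dB

For N identical incoherent sources L_total = L₁ + 10·log₁₀ N, so L₁ = 79.3 − 10·log₁₀(9) = 79.3 − 9.542.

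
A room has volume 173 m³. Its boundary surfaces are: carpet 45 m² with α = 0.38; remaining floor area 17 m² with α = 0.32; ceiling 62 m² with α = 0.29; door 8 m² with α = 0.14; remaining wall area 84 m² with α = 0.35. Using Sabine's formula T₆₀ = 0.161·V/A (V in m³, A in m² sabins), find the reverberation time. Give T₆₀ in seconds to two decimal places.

0.39 s

A = Σ Sᵢαᵢ = 45·0.38 + 17·0.32 + 62·0.29 + 8·0.14 + 84·0.35 = 71.04 m².
T₆₀ = 0.161 × 173 / 71.04 = 0.392 s.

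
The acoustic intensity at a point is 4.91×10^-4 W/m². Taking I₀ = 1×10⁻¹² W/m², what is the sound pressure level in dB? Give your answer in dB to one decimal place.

Dividing by I₀ shifts the exponent by 12: I/I₀ = 4.91×10^8.
L = 10·(0.6911 + 8) = 86.91 dB.

86.9 dB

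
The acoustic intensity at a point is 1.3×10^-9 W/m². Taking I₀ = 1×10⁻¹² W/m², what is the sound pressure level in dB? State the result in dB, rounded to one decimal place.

I/I₀ = 1.3×10^-9/10⁻¹² = 1.3×10^3, and L = 10·log₁₀(I/I₀).
L = 10·(0.1139 + 3) = 31.14 dB.

31.1 dB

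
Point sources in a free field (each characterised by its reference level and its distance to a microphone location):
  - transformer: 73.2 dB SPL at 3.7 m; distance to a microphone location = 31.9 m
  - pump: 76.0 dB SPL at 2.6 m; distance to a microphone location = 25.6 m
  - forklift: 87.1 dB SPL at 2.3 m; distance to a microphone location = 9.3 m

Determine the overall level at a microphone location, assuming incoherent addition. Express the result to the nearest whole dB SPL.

75 dB SPL

Apply inverse-square spreading to bring every level to the receiver, then sum 10^(L/10).
transformer: 73.2 − 20·log₁₀(31.9/3.7) = 73.2 − 18.71 = 54.49 dB SPL.
pump: 76.0 − 20·log₁₀(25.6/2.6) = 76.0 − 19.87 = 56.13 dB SPL.
forklift: 87.1 − 20·log₁₀(9.3/2.3) = 87.1 − 12.14 = 74.96 dB SPL.
Σ 10^(L/10) = 3.206e+07 → L_total = 10·log₁₀(3.206e+07) = 75.06 dB SPL.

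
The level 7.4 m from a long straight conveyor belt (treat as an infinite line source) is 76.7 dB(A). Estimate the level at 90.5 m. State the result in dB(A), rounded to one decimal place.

65.8 dB(A)

Cylindrical spreading from a line source gives a 10·log₁₀(r₂/r₁) drop.
L₂ = 76.7 − 10·log₁₀(90.5/7.4) = 76.7 − 10.874 = 65.83 dB(A).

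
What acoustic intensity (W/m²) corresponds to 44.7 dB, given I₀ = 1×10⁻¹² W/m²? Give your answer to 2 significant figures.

3.0e-08 W/m²

I = I₀·10^(L/10) = 10⁻¹² × 10^(44.7/10) = 10^(-7.530).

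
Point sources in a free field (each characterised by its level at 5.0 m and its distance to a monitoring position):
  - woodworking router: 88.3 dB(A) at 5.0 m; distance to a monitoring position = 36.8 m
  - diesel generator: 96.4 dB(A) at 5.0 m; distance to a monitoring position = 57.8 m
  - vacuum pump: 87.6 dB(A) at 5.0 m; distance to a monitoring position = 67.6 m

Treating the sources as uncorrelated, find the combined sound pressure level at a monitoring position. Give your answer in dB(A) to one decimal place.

76.8 dB(A)

Propagate each source to the receiver with L = L_ref − 20·log₁₀(r/r_ref), then add intensities.
woodworking router: 88.3 − 20·log₁₀(36.8/5.0) = 88.3 − 17.34 = 70.96 dB(A).
diesel generator: 96.4 − 20·log₁₀(57.8/5.0) = 96.4 − 21.26 = 75.14 dB(A).
vacuum pump: 87.6 − 20·log₁₀(67.6/5.0) = 87.6 − 22.62 = 64.98 dB(A).
Σ 10^(L/10) = 4.829e+07 → L_total = 10·log₁₀(4.829e+07) = 76.84 dB(A).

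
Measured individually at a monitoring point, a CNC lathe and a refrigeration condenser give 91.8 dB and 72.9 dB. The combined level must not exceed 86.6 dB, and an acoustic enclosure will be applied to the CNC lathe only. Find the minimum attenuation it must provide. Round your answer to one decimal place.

Everything except the CNC lathe sums to 10^(72.9/10) = 1.950e+07 in linear terms, 72.90 dB.
The limit corresponds to 10^(86.6/10) = 4.571e+08; subtracting the fixed part leaves 4.376e+08 for the CNC lathe, i.e. 86.41 dB.
So the CNC lathe must be reduced from 91.8 to 86.41 dB: IL = 5.39 dB.

5.4 dB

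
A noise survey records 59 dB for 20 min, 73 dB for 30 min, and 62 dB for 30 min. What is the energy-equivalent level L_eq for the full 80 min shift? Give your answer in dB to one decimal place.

The energy average is taken in the linear domain: L_eq = 10·log₁₀[(Σ tᵢ·10^(Lᵢ/10))/T], T = 80 min.
Σ tᵢ·10^(Lᵢ/10) = 20·10^(59/10) + 30·10^(73/10) + 30·10^(62/10) = 6.620e+08.
L_eq = 10·log₁₀(6.620e+08/80) = 69.18 dB.

69.2 dB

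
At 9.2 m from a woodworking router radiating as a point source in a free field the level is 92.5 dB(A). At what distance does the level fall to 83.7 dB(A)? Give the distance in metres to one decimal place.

25.3 m

The 8.8 dB drop corresponds to a distance ratio of 10^(8.8/20) for a point source.
r₂ = 9.2·10^((92.5−83.7)/20) = 9.2·10^(8.8/20) = 25.34 m.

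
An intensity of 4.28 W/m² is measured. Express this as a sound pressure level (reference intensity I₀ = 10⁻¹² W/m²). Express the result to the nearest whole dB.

I/I₀ = 4.28/10⁻¹² = 4.28×10^12, and L = 10·log₁₀(I/I₀).
L = 10·(0.6314 + 12) = 126.31 dB.

126 dB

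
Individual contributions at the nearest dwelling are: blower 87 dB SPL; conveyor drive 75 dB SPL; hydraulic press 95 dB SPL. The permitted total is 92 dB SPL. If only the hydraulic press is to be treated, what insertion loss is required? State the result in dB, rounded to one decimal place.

The untreated sources together contribute 10^(87/10) + 10^(75/10) = 5.328e+08, i.e. 87.27 dB SPL.
To meet 92 dB SPL overall, the treated hydraulic press may contribute at most 10^(92/10) − 5.328e+08 = 1.052e+09, i.e. 90.22 dB SPL.
So the hydraulic press must be reduced from 95 to 90.22 dB SPL: IL = 4.78 dB.

4.8 dB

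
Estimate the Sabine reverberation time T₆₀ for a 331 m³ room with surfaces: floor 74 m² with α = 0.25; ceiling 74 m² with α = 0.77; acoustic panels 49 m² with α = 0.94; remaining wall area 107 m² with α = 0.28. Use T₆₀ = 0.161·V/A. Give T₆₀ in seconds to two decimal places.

0.35 s

Total absorption A = 74·0.25 + 74·0.77 + 49·0.94 + 107·0.28 = 151.50 m² sabins.
T₆₀ = 0.161 × 331 / 151.50 = 0.352 s.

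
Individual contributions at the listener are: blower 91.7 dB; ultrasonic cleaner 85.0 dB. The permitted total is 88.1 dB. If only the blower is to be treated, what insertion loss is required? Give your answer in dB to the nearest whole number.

7 dB

Everything except the blower sums to 10^(85.0/10) = 3.162e+08 in linear terms, 85.00 dB.
To meet 88.1 dB overall, the treated blower may contribute at most 10^(88.1/10) − 3.162e+08 = 3.294e+08, i.e. 85.18 dB.
Required insertion loss = 91.7 − 85.18 = 6.52 dB.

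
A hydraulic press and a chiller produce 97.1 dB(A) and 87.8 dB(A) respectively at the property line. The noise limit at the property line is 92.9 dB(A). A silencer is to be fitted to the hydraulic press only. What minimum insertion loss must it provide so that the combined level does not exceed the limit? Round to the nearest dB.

6 dB

The untreated sources together contribute 10^(87.8/10) = 6.026e+08, i.e. 87.80 dB(A).
To meet 92.9 dB(A) overall, the treated hydraulic press may contribute at most 10^(92.9/10) − 6.026e+08 = 1.347e+09, i.e. 91.29 dB(A).
Required insertion loss = 97.1 − 91.29 = 5.81 dB.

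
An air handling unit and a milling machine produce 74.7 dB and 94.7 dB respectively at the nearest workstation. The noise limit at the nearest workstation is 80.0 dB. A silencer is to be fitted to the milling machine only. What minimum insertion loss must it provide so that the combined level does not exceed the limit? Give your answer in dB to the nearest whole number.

16 dB

Everything except the milling machine sums to 10^(74.7/10) = 2.951e+07 in linear terms, 74.70 dB.
To meet 80.0 dB overall, the treated milling machine may contribute at most 10^(80.0/10) − 2.951e+07 = 7.049e+07, i.e. 78.48 dB.
So the milling machine must be reduced from 94.7 to 78.48 dB: IL = 16.22 dB.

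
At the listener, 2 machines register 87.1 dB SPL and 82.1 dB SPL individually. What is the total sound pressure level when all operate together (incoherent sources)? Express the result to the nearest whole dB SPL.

88 dB SPL

For uncorrelated sources the intensities add, so convert each level to linear form, sum, and take 10·log₁₀ of the total.
Σ 10^(L/10) = 10^(87.1/10) + 10^(82.1/10) = 6.750e+08.
L_total = 10·log₁₀(6.750e+08) = 88.29 dB SPL.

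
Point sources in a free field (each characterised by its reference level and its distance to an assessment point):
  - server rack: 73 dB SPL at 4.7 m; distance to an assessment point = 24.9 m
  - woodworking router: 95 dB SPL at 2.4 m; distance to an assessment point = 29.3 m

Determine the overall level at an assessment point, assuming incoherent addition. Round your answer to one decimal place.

73.4 dB SPL

Propagate each source to the receiver with L = L_ref − 20·log₁₀(r/r_ref), then add intensities.
server rack: 73 − 20·log₁₀(24.9/4.7) = 73 − 14.48 = 58.52 dB SPL.
woodworking router: 95 − 20·log₁₀(29.3/2.4) = 95 − 21.73 = 73.27 dB SPL.
Σ 10^(L/10) = 2.193e+07 → L_total = 10·log₁₀(2.193e+07) = 73.41 dB SPL.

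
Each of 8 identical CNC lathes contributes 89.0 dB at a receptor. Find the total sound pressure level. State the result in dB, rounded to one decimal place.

98.0 dB

L_total = L₁ + 10·log₁₀ N for N identical incoherent sources.
L_total = 89.0 + 10·log₁₀(8) = 89.0 + 9.031 = 98.03 dB.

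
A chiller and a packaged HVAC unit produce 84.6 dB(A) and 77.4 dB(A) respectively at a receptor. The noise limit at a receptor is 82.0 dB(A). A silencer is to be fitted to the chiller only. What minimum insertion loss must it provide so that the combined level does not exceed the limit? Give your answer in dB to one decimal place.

The untreated sources together contribute 10^(77.4/10) = 5.495e+07, i.e. 77.40 dB(A).
The limit corresponds to 10^(82.0/10) = 1.585e+08; subtracting the fixed part leaves 1.035e+08 for the chiller, i.e. 80.15 dB(A).
Required insertion loss = 84.6 − 80.15 = 4.45 dB.

4.4 dB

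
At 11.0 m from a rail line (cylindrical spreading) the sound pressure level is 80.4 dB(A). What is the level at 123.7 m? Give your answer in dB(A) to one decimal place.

For a line source, L₂ = L₁ − 10·log₁₀(r₂/r₁).
L₂ = 80.4 − 10·log₁₀(123.7/11.0) = 80.4 − 10.510 = 69.89 dB(A).

69.9 dB(A)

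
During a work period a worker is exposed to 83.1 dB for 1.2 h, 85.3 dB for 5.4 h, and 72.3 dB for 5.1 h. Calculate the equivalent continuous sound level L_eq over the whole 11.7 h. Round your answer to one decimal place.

L_eq = 10·log₁₀[(1/T)·Σ tᵢ·10^(Lᵢ/10)] with T = 11.7 h.
Σ tᵢ·10^(Lᵢ/10) = 1.2·10^(83.1/10) + 5.4·10^(85.3/10) + 5.1·10^(72.3/10) = 2.161e+09.
L_eq = 10·log₁₀(2.161e+09/11.7) = 82.67 dB.

82.7 dB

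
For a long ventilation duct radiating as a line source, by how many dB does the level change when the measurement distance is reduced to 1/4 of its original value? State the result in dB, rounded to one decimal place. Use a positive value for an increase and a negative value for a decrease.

+6.0 dB

A line source loses 3 dB per doubling of distance; generally ΔL = −10·log₁₀(r₂/r₁).
ΔL = −10·log₁₀(0.25) = +6.02 dB.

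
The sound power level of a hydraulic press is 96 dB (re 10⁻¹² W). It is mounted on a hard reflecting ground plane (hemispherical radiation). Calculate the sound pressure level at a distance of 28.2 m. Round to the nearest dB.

The power spreads over a hemisphere of area 2π·r², so L_p = L_w − 10·log₁₀(2π·r²).
2π·r² = 4997 m², 10·log₁₀ of that is 36.987 dB.
L_p = 96 − 36.987 = 59.01 dB.

59 dB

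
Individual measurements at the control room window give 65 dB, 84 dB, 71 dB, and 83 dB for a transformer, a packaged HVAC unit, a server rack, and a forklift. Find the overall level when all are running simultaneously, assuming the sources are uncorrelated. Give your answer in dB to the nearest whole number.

Incoherent sources combine by intensity addition: L_total = 10·log₁₀(Σ 10^(L_i/10)).
Σ 10^(L/10) = 10^(65/10) + 10^(84/10) + 10^(71/10) + 10^(83/10) = 4.665e+08.
L_total = 10·log₁₀(4.665e+08) = 86.69 dB.

87 dB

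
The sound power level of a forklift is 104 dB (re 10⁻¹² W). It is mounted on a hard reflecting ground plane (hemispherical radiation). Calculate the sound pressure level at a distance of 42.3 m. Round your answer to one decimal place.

L_p = L_w − 10·log₁₀(2π·r²) with r = 42.3 m.
2π·r² = 1.124e+04 m², 10·log₁₀ of that is 40.509 dB.
L_p = 104 − 40.509 = 63.49 dB.

63.5 dB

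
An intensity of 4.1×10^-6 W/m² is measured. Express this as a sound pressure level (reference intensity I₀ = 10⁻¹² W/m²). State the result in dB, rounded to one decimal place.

66.1 dB

I/I₀ = 4.1×10^-6/10⁻¹² = 4.1×10^6, and L = 10·log₁₀(I/I₀).
L = 10·(0.6128 + 6) = 66.13 dB.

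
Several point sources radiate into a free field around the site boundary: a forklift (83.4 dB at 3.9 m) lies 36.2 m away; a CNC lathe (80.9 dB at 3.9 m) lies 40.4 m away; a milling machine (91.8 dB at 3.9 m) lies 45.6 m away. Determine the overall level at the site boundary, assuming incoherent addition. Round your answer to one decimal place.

71.7 dB

Apply inverse-square spreading to bring every level to the receiver, then sum 10^(L/10).
forklift: 83.4 − 20·log₁₀(36.2/3.9) = 83.4 − 19.35 = 64.05 dB.
CNC lathe: 80.9 − 20·log₁₀(40.4/3.9) = 80.9 − 20.31 = 60.59 dB.
milling machine: 91.8 − 20·log₁₀(45.6/3.9) = 91.8 − 21.36 = 70.44 dB.
Σ 10^(L/10) = 1.476e+07 → L_total = 10·log₁₀(1.476e+07) = 71.69 dB.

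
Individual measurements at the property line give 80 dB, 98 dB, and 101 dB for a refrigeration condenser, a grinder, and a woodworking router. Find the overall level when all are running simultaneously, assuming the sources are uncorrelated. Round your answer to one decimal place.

102.8 dB

For uncorrelated sources the intensities add, so convert each level to linear form, sum, and take 10·log₁₀ of the total.
Σ 10^(L/10) = 10^(80/10) + 10^(98/10) + 10^(101/10) = 1.900e+10.
L_total = 10·log₁₀(1.900e+10) = 102.79 dB.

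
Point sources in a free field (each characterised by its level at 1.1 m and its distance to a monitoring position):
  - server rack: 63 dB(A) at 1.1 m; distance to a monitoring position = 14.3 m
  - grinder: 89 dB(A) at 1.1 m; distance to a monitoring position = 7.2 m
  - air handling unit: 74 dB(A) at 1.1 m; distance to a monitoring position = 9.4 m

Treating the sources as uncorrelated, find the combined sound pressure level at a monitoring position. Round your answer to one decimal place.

72.8 dB(A)

Apply inverse-square spreading to bring every level to the receiver, then sum 10^(L/10).
server rack: 63 − 20·log₁₀(14.3/1.1) = 63 − 22.28 = 40.72 dB(A).
grinder: 89 − 20·log₁₀(7.2/1.1) = 89 − 16.32 = 72.68 dB(A).
air handling unit: 74 − 20·log₁₀(9.4/1.1) = 74 − 18.63 = 55.37 dB(A).
Σ 10^(L/10) = 1.890e+07 → L_total = 10·log₁₀(1.890e+07) = 72.76 dB(A).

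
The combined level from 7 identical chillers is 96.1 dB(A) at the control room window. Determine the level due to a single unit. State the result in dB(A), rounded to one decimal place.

87.6 dB(A)

Dividing the total intensity by 7 lowers the level by 10·log₁₀ 7 = 8.451 dB: L₁ = 96.1 − 8.451.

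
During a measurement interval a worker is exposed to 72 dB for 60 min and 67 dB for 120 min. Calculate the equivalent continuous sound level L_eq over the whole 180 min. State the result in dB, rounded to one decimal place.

L_eq = 10·log₁₀[(1/T)·Σ tᵢ·10^(Lᵢ/10)] with T = 180 min.
Σ tᵢ·10^(Lᵢ/10) = 60·10^(72/10) + 120·10^(67/10) = 1.552e+09.
L_eq = 10·log₁₀(1.552e+09/180) = 69.36 dB.

69.4 dB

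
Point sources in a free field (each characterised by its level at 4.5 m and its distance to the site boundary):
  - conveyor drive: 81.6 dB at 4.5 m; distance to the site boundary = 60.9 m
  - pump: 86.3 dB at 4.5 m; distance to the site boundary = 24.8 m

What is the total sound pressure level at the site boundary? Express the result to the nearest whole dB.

72 dB

Apply inverse-square spreading to bring every level to the receiver, then sum 10^(L/10).
conveyor drive: 81.6 − 20·log₁₀(60.9/4.5) = 81.6 − 22.63 = 58.97 dB.
pump: 86.3 − 20·log₁₀(24.8/4.5) = 86.3 − 14.82 = 71.48 dB.
Σ 10^(L/10) = 1.483e+07 → L_total = 10·log₁₀(1.483e+07) = 71.71 dB.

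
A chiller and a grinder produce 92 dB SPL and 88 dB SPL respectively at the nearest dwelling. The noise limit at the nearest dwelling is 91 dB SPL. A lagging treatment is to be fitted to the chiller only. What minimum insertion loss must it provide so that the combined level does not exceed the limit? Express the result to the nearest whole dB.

4 dB

Fixed contribution from the other source: Σ 10^(L/10) = 10^(88/10) = 6.310e+08 (88.00 dB SPL).
To meet 91 dB SPL overall, the treated chiller may contribute at most 10^(91/10) − 6.310e+08 = 6.280e+08, i.e. 87.98 dB SPL.
Required insertion loss = 92 − 87.98 = 4.02 dB.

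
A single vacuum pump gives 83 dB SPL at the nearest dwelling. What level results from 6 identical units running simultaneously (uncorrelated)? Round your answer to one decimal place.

L_total = L₁ + 10·log₁₀ N for N identical incoherent sources.
L_total = 83 + 10·log₁₀(6) = 83 + 7.782 = 90.78 dB SPL.

90.8 dB SPL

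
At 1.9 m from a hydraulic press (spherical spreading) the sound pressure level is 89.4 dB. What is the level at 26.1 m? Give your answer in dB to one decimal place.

66.6 dB

For a point source, L₂ = L₁ − 20·log₁₀(r₂/r₁).
L₂ = 89.4 − 20·log₁₀(26.1/1.9) = 89.4 − 22.758 = 66.64 dB.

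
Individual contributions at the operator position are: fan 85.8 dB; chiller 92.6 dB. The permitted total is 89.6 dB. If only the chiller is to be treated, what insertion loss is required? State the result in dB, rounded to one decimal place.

5.3 dB

Everything except the chiller sums to 10^(85.8/10) = 3.802e+08 in linear terms, 85.80 dB.
To meet 89.6 dB overall, the treated chiller may contribute at most 10^(89.6/10) − 3.802e+08 = 5.318e+08, i.e. 87.26 dB.
So the chiller must be reduced from 92.6 to 87.26 dB: IL = 5.34 dB.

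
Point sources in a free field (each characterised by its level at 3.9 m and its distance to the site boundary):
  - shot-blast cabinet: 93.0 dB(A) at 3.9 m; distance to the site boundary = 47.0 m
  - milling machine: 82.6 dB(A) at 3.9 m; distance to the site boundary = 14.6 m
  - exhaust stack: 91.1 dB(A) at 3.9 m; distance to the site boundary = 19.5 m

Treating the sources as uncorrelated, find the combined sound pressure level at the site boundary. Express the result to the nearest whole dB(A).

Propagate each source to the receiver with L = L_ref − 20·log₁₀(r/r_ref), then add intensities.
shot-blast cabinet: 93.0 − 20·log₁₀(47.0/3.9) = 93.0 − 21.62 = 71.38 dB(A).
milling machine: 82.6 − 20·log₁₀(14.6/3.9) = 82.6 − 11.47 = 71.13 dB(A).
exhaust stack: 91.1 − 20·log₁₀(19.5/3.9) = 91.1 − 13.98 = 77.12 dB(A).
Σ 10^(L/10) = 7.825e+07 → L_total = 10·log₁₀(7.825e+07) = 78.93 dB(A).

79 dB(A)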